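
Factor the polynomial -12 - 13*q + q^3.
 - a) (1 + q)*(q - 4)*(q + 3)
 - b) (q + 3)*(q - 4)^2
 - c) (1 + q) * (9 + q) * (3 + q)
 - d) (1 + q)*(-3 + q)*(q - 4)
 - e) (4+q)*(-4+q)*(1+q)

We need to factor -12 - 13*q + q^3.
The factored form is (1 + q)*(q - 4)*(q + 3).
a) (1 + q)*(q - 4)*(q + 3)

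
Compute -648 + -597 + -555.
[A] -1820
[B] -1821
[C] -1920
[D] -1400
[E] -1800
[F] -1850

First: -648 + -597 = -1245
Then: -1245 + -555 = -1800
E) -1800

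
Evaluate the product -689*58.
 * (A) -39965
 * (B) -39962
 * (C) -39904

-689 * 58 = -39962
B) -39962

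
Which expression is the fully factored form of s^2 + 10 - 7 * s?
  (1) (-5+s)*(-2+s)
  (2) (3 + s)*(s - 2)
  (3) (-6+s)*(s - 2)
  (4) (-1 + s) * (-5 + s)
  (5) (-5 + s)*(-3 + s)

We need to factor s^2 + 10 - 7 * s.
The factored form is (-5+s)*(-2+s).
1) (-5+s)*(-2+s)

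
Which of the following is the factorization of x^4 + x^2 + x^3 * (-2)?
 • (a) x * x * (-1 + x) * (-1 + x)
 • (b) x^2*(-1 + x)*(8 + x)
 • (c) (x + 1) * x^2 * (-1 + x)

We need to factor x^4 + x^2 + x^3 * (-2).
The factored form is x * x * (-1 + x) * (-1 + x).
a) x * x * (-1 + x) * (-1 + x)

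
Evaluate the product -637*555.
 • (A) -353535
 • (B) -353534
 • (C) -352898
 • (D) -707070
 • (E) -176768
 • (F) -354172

-637 * 555 = -353535
A) -353535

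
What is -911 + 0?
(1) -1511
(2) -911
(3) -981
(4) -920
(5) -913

-911 + 0 = -911
2) -911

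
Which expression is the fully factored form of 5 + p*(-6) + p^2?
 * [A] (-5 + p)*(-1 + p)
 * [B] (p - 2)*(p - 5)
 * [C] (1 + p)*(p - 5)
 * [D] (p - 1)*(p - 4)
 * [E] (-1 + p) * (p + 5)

We need to factor 5 + p*(-6) + p^2.
The factored form is (-5 + p)*(-1 + p).
A) (-5 + p)*(-1 + p)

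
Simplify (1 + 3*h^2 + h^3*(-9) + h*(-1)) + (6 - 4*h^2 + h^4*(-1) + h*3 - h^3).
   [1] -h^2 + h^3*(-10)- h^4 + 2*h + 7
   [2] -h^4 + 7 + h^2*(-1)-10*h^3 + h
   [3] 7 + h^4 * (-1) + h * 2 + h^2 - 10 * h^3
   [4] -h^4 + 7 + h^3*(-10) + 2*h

Adding the polynomials and combining like terms:
(1 + 3*h^2 + h^3*(-9) + h*(-1)) + (6 - 4*h^2 + h^4*(-1) + h*3 - h^3)
= -h^2 + h^3*(-10)- h^4 + 2*h + 7
1) -h^2 + h^3*(-10)- h^4 + 2*h + 7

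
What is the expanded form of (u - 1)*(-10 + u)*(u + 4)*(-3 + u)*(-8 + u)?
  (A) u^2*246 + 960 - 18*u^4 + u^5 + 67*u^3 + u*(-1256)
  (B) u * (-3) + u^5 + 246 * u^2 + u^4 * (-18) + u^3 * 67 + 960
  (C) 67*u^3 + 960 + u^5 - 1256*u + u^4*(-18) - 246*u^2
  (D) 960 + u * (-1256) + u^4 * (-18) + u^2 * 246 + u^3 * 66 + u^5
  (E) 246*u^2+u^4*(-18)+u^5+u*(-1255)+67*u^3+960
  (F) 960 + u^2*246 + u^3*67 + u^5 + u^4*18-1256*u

Expanding (u - 1)*(-10 + u)*(u + 4)*(-3 + u)*(-8 + u):
= u^2*246 + 960 - 18*u^4 + u^5 + 67*u^3 + u*(-1256)
A) u^2*246 + 960 - 18*u^4 + u^5 + 67*u^3 + u*(-1256)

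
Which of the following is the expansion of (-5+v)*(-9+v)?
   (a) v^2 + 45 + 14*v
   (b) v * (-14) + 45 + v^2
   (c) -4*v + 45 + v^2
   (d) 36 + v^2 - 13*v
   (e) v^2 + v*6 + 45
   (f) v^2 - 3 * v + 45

Expanding (-5+v)*(-9+v):
= v * (-14) + 45 + v^2
b) v * (-14) + 45 + v^2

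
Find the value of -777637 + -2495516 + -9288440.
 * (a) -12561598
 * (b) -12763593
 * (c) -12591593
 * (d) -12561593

First: -777637 + -2495516 = -3273153
Then: -3273153 + -9288440 = -12561593
d) -12561593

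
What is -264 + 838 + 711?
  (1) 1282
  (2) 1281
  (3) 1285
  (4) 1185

First: -264 + 838 = 574
Then: 574 + 711 = 1285
3) 1285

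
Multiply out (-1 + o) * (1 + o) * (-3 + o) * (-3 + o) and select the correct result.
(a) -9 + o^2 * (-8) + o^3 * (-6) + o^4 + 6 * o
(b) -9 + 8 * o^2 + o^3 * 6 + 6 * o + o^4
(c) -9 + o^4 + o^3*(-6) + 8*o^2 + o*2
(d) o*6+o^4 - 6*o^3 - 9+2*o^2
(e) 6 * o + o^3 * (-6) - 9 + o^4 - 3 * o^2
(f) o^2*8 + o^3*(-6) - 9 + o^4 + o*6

Expanding (-1 + o) * (1 + o) * (-3 + o) * (-3 + o):
= o^2*8 + o^3*(-6) - 9 + o^4 + o*6
f) o^2*8 + o^3*(-6) - 9 + o^4 + o*6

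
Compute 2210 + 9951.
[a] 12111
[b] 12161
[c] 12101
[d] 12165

2210 + 9951 = 12161
b) 12161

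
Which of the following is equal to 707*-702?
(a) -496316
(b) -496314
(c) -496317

707 * -702 = -496314
b) -496314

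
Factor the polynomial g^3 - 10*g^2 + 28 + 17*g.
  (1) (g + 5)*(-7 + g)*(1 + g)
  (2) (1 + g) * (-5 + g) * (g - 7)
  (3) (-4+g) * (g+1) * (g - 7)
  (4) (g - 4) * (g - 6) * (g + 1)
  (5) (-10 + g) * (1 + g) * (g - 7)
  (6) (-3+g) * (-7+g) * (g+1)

We need to factor g^3 - 10*g^2 + 28 + 17*g.
The factored form is (-4+g) * (g+1) * (g - 7).
3) (-4+g) * (g+1) * (g - 7)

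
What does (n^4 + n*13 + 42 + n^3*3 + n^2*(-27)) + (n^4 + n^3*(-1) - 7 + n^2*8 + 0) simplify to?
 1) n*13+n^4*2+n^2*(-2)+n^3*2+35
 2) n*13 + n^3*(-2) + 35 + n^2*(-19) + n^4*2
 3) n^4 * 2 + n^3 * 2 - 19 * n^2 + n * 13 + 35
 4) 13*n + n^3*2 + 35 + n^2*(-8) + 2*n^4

Adding the polynomials and combining like terms:
(n^4 + n*13 + 42 + n^3*3 + n^2*(-27)) + (n^4 + n^3*(-1) - 7 + n^2*8 + 0)
= n^4 * 2 + n^3 * 2 - 19 * n^2 + n * 13 + 35
3) n^4 * 2 + n^3 * 2 - 19 * n^2 + n * 13 + 35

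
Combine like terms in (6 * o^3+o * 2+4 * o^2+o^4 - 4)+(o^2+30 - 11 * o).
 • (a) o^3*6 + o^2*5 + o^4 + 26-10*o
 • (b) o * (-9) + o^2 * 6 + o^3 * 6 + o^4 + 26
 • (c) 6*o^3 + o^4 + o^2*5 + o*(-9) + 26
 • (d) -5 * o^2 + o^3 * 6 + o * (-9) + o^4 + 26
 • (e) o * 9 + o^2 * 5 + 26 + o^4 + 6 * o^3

Adding the polynomials and combining like terms:
(6*o^3 + o*2 + 4*o^2 + o^4 - 4) + (o^2 + 30 - 11*o)
= 6*o^3 + o^4 + o^2*5 + o*(-9) + 26
c) 6*o^3 + o^4 + o^2*5 + o*(-9) + 26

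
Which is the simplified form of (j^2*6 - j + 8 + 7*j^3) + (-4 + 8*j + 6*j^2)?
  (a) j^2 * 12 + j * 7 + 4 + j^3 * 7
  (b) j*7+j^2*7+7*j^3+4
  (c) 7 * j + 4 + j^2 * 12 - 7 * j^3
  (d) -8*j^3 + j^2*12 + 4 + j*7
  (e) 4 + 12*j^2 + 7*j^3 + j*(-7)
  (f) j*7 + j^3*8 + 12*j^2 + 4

Adding the polynomials and combining like terms:
(j^2*6 - j + 8 + 7*j^3) + (-4 + 8*j + 6*j^2)
= j^2 * 12 + j * 7 + 4 + j^3 * 7
a) j^2 * 12 + j * 7 + 4 + j^3 * 7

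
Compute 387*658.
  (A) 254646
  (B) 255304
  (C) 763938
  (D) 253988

387 * 658 = 254646
A) 254646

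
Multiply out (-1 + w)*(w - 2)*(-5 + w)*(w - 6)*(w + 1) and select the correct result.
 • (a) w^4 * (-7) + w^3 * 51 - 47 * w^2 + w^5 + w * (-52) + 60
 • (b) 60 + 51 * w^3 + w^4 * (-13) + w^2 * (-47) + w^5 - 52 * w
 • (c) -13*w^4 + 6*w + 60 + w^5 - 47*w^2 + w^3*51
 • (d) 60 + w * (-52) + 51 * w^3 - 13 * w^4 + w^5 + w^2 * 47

Expanding (-1 + w)*(w - 2)*(-5 + w)*(w - 6)*(w + 1):
= 60 + 51 * w^3 + w^4 * (-13) + w^2 * (-47) + w^5 - 52 * w
b) 60 + 51 * w^3 + w^4 * (-13) + w^2 * (-47) + w^5 - 52 * w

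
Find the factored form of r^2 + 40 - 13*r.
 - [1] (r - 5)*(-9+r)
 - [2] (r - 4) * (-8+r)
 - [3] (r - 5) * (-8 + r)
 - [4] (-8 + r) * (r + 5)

We need to factor r^2 + 40 - 13*r.
The factored form is (r - 5) * (-8 + r).
3) (r - 5) * (-8 + r)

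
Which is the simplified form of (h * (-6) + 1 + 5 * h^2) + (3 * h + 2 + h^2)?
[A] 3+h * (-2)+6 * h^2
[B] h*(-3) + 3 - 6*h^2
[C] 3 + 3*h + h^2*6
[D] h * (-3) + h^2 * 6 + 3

Adding the polynomials and combining like terms:
(h*(-6) + 1 + 5*h^2) + (3*h + 2 + h^2)
= h * (-3) + h^2 * 6 + 3
D) h * (-3) + h^2 * 6 + 3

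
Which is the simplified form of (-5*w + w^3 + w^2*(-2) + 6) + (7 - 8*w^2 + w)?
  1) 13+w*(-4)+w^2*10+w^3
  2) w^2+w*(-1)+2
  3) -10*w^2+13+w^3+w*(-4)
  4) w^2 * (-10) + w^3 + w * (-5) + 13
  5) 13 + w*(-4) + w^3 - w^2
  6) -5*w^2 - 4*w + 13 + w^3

Adding the polynomials and combining like terms:
(-5*w + w^3 + w^2*(-2) + 6) + (7 - 8*w^2 + w)
= -10*w^2+13+w^3+w*(-4)
3) -10*w^2+13+w^3+w*(-4)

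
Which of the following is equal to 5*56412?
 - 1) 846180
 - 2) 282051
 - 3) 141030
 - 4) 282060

5 * 56412 = 282060
4) 282060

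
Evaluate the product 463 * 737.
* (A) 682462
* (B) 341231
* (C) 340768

463 * 737 = 341231
B) 341231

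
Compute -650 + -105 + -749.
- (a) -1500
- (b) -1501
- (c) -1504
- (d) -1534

First: -650 + -105 = -755
Then: -755 + -749 = -1504
c) -1504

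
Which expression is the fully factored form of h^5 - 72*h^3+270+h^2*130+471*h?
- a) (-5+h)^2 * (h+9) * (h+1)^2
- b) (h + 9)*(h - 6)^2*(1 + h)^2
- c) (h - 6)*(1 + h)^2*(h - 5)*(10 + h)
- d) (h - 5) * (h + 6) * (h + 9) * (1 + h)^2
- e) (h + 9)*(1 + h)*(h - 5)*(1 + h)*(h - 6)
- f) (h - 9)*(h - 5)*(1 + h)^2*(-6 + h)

We need to factor h^5 - 72*h^3+270+h^2*130+471*h.
The factored form is (h + 9)*(1 + h)*(h - 5)*(1 + h)*(h - 6).
e) (h + 9)*(1 + h)*(h - 5)*(1 + h)*(h - 6)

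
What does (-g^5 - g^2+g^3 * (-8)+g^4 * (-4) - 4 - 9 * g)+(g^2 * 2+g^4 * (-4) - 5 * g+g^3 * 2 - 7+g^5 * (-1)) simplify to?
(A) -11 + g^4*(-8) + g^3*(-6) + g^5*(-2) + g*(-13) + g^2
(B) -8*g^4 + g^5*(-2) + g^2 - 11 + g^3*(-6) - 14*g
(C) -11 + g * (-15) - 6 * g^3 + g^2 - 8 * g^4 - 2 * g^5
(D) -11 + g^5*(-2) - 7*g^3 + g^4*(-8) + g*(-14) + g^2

Adding the polynomials and combining like terms:
(-g^5 - g^2 + g^3*(-8) + g^4*(-4) - 4 - 9*g) + (g^2*2 + g^4*(-4) - 5*g + g^3*2 - 7 + g^5*(-1))
= -8*g^4 + g^5*(-2) + g^2 - 11 + g^3*(-6) - 14*g
B) -8*g^4 + g^5*(-2) + g^2 - 11 + g^3*(-6) - 14*g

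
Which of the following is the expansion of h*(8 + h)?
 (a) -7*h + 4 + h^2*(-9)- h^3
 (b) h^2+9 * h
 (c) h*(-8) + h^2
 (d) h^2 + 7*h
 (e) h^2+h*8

Expanding h*(8 + h):
= h^2+h*8
e) h^2+h*8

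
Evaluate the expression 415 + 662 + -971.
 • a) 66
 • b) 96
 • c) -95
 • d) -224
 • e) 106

First: 415 + 662 = 1077
Then: 1077 + -971 = 106
e) 106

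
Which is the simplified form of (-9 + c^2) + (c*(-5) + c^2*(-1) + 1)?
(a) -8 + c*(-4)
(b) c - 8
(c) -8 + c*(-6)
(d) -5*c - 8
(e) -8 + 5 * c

Adding the polynomials and combining like terms:
(-9 + c^2) + (c*(-5) + c^2*(-1) + 1)
= -5*c - 8
d) -5*c - 8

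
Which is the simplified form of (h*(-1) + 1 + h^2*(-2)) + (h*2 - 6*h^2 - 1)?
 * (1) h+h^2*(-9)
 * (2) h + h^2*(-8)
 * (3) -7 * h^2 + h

Adding the polynomials and combining like terms:
(h*(-1) + 1 + h^2*(-2)) + (h*2 - 6*h^2 - 1)
= h + h^2*(-8)
2) h + h^2*(-8)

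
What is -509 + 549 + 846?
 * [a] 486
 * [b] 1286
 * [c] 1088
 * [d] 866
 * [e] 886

First: -509 + 549 = 40
Then: 40 + 846 = 886
e) 886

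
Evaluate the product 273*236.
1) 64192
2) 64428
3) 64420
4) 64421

273 * 236 = 64428
2) 64428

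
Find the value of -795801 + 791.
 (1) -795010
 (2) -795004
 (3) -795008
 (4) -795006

-795801 + 791 = -795010
1) -795010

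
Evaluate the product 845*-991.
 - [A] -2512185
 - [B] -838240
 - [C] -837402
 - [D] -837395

845 * -991 = -837395
D) -837395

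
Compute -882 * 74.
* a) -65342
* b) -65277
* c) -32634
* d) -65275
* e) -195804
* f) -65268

-882 * 74 = -65268
f) -65268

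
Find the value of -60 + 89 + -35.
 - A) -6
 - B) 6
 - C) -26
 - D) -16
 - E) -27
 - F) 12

First: -60 + 89 = 29
Then: 29 + -35 = -6
A) -6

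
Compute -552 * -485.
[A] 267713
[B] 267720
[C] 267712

-552 * -485 = 267720
B) 267720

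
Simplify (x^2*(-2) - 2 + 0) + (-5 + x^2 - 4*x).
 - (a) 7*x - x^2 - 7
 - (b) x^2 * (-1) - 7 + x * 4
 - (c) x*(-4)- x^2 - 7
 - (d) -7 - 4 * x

Adding the polynomials and combining like terms:
(x^2*(-2) - 2 + 0) + (-5 + x^2 - 4*x)
= x*(-4)- x^2 - 7
c) x*(-4)- x^2 - 7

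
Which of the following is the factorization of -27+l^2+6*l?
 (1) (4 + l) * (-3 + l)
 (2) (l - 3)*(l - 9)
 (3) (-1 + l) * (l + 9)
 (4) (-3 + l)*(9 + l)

We need to factor -27+l^2+6*l.
The factored form is (-3 + l)*(9 + l).
4) (-3 + l)*(9 + l)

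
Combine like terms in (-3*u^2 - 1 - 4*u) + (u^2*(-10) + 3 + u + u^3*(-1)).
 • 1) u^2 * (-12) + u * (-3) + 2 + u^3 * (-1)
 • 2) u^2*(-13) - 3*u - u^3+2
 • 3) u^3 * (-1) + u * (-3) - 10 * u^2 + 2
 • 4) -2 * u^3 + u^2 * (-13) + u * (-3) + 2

Adding the polynomials and combining like terms:
(-3*u^2 - 1 - 4*u) + (u^2*(-10) + 3 + u + u^3*(-1))
= u^2*(-13) - 3*u - u^3+2
2) u^2*(-13) - 3*u - u^3+2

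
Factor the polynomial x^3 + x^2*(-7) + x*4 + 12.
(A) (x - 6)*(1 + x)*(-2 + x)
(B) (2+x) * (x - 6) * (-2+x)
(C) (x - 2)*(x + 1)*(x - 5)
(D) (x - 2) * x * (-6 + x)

We need to factor x^3 + x^2*(-7) + x*4 + 12.
The factored form is (x - 6)*(1 + x)*(-2 + x).
A) (x - 6)*(1 + x)*(-2 + x)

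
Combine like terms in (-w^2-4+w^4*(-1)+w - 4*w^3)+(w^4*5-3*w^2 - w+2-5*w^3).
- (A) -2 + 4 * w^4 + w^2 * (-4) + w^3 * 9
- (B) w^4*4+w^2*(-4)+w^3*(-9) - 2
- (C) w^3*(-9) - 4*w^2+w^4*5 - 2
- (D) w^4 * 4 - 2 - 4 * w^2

Adding the polynomials and combining like terms:
(-w^2 - 4 + w^4*(-1) + w - 4*w^3) + (w^4*5 - 3*w^2 - w + 2 - 5*w^3)
= w^4*4+w^2*(-4)+w^3*(-9) - 2
B) w^4*4+w^2*(-4)+w^3*(-9) - 2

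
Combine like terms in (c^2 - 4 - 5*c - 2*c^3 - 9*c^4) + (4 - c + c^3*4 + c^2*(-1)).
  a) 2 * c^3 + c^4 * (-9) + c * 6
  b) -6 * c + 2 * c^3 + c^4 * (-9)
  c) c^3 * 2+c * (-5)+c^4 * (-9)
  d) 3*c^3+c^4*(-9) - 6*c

Adding the polynomials and combining like terms:
(c^2 - 4 - 5*c - 2*c^3 - 9*c^4) + (4 - c + c^3*4 + c^2*(-1))
= -6 * c + 2 * c^3 + c^4 * (-9)
b) -6 * c + 2 * c^3 + c^4 * (-9)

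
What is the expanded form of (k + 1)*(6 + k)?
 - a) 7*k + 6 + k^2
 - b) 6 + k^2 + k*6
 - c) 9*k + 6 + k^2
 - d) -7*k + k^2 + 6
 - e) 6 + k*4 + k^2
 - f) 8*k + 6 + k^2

Expanding (k + 1)*(6 + k):
= 7*k + 6 + k^2
a) 7*k + 6 + k^2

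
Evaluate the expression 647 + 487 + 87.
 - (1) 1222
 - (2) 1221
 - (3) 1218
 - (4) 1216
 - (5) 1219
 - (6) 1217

First: 647 + 487 = 1134
Then: 1134 + 87 = 1221
2) 1221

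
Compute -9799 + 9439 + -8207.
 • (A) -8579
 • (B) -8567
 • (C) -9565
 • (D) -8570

First: -9799 + 9439 = -360
Then: -360 + -8207 = -8567
B) -8567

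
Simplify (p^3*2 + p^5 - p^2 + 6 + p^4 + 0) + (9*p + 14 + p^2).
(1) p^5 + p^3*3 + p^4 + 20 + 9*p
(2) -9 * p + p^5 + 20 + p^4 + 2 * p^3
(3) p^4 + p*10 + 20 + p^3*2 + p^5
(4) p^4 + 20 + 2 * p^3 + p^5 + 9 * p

Adding the polynomials and combining like terms:
(p^3*2 + p^5 - p^2 + 6 + p^4 + 0) + (9*p + 14 + p^2)
= p^4 + 20 + 2 * p^3 + p^5 + 9 * p
4) p^4 + 20 + 2 * p^3 + p^5 + 9 * p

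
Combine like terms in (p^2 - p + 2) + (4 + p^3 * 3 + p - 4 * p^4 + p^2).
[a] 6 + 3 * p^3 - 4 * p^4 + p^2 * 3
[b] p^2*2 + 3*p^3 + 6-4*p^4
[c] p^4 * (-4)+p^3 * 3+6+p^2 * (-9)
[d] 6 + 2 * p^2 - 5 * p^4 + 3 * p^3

Adding the polynomials and combining like terms:
(p^2 - p + 2) + (4 + p^3*3 + p - 4*p^4 + p^2)
= p^2*2 + 3*p^3 + 6-4*p^4
b) p^2*2 + 3*p^3 + 6-4*p^4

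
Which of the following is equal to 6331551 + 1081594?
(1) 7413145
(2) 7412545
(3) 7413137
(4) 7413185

6331551 + 1081594 = 7413145
1) 7413145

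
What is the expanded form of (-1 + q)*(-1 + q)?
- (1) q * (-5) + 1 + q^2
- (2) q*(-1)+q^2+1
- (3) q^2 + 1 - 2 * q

Expanding (-1 + q)*(-1 + q):
= q^2 + 1 - 2 * q
3) q^2 + 1 - 2 * q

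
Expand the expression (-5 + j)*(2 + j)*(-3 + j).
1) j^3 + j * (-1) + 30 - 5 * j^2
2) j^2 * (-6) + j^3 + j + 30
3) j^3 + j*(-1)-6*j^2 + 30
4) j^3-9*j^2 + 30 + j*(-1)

Expanding (-5 + j)*(2 + j)*(-3 + j):
= j^3 + j*(-1)-6*j^2 + 30
3) j^3 + j*(-1)-6*j^2 + 30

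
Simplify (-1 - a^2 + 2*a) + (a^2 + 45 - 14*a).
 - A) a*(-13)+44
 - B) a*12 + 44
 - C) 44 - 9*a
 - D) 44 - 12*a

Adding the polynomials and combining like terms:
(-1 - a^2 + 2*a) + (a^2 + 45 - 14*a)
= 44 - 12*a
D) 44 - 12*a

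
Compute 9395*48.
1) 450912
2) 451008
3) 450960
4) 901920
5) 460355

9395 * 48 = 450960
3) 450960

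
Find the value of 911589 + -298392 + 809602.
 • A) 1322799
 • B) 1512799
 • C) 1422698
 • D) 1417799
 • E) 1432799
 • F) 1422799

First: 911589 + -298392 = 613197
Then: 613197 + 809602 = 1422799
F) 1422799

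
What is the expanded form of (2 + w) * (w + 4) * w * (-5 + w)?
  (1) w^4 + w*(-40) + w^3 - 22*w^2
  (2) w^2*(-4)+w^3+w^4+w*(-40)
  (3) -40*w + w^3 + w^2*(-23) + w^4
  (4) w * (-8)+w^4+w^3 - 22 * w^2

Expanding (2 + w) * (w + 4) * w * (-5 + w):
= w^4 + w*(-40) + w^3 - 22*w^2
1) w^4 + w*(-40) + w^3 - 22*w^2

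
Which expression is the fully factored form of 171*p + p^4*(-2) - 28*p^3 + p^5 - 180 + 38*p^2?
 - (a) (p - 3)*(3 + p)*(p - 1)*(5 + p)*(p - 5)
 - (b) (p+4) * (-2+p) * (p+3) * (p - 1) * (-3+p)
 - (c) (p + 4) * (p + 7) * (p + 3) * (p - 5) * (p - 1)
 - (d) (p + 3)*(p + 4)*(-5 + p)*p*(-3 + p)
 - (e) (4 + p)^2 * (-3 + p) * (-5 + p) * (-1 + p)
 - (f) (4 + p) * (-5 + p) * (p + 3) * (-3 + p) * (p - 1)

We need to factor 171*p + p^4*(-2) - 28*p^3 + p^5 - 180 + 38*p^2.
The factored form is (4 + p) * (-5 + p) * (p + 3) * (-3 + p) * (p - 1).
f) (4 + p) * (-5 + p) * (p + 3) * (-3 + p) * (p - 1)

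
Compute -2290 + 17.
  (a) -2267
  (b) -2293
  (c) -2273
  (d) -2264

-2290 + 17 = -2273
c) -2273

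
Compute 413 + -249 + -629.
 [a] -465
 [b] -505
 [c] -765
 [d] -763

First: 413 + -249 = 164
Then: 164 + -629 = -465
a) -465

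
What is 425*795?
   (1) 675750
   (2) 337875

425 * 795 = 337875
2) 337875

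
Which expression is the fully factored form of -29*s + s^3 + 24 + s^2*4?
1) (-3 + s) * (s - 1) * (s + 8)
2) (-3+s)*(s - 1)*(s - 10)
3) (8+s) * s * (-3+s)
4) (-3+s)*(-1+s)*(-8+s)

We need to factor -29*s + s^3 + 24 + s^2*4.
The factored form is (-3 + s) * (s - 1) * (s + 8).
1) (-3 + s) * (s - 1) * (s + 8)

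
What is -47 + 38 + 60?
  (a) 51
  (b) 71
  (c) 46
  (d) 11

First: -47 + 38 = -9
Then: -9 + 60 = 51
a) 51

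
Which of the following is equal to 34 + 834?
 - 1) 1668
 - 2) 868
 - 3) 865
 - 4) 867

34 + 834 = 868
2) 868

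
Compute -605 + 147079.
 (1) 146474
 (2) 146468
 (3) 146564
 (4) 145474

-605 + 147079 = 146474
1) 146474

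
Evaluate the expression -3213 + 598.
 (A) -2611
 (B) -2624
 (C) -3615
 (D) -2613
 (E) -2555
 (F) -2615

-3213 + 598 = -2615
F) -2615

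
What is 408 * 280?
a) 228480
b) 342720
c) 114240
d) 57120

408 * 280 = 114240
c) 114240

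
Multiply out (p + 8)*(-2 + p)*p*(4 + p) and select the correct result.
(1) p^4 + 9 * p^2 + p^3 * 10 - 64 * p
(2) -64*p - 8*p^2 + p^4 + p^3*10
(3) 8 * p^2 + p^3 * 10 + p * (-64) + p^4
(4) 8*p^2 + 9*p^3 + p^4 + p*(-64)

Expanding (p + 8)*(-2 + p)*p*(4 + p):
= 8 * p^2 + p^3 * 10 + p * (-64) + p^4
3) 8 * p^2 + p^3 * 10 + p * (-64) + p^4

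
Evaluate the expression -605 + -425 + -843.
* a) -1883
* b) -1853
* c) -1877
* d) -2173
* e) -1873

First: -605 + -425 = -1030
Then: -1030 + -843 = -1873
e) -1873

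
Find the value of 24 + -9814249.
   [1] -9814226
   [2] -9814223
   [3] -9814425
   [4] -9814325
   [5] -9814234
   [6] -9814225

24 + -9814249 = -9814225
6) -9814225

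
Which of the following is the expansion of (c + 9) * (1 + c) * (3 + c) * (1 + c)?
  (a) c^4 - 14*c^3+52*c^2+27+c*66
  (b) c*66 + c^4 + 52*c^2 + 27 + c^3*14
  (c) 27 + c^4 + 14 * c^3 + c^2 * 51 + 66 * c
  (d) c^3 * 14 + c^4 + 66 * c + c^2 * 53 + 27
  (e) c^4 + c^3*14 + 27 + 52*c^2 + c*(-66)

Expanding (c + 9) * (1 + c) * (3 + c) * (1 + c):
= c*66 + c^4 + 52*c^2 + 27 + c^3*14
b) c*66 + c^4 + 52*c^2 + 27 + c^3*14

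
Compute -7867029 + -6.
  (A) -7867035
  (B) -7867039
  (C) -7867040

-7867029 + -6 = -7867035
A) -7867035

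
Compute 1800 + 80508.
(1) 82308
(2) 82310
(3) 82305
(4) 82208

1800 + 80508 = 82308
1) 82308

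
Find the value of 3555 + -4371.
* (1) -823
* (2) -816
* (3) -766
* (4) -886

3555 + -4371 = -816
2) -816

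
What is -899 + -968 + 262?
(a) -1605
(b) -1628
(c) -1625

First: -899 + -968 = -1867
Then: -1867 + 262 = -1605
a) -1605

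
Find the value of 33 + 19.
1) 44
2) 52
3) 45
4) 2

33 + 19 = 52
2) 52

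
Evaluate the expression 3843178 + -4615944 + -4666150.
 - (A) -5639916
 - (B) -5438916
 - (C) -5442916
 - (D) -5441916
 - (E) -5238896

First: 3843178 + -4615944 = -772766
Then: -772766 + -4666150 = -5438916
B) -5438916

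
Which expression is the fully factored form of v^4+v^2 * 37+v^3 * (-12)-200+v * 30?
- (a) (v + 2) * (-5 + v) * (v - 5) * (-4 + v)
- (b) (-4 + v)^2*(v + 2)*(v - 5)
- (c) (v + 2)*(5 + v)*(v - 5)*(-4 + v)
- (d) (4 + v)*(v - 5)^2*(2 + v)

We need to factor v^4+v^2 * 37+v^3 * (-12)-200+v * 30.
The factored form is (v + 2) * (-5 + v) * (v - 5) * (-4 + v).
a) (v + 2) * (-5 + v) * (v - 5) * (-4 + v)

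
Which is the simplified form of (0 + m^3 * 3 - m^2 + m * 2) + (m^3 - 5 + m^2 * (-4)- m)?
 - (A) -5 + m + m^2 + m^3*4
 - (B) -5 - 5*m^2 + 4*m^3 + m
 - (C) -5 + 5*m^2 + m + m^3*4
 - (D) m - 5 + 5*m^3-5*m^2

Adding the polynomials and combining like terms:
(0 + m^3*3 - m^2 + m*2) + (m^3 - 5 + m^2*(-4) - m)
= -5 - 5*m^2 + 4*m^3 + m
B) -5 - 5*m^2 + 4*m^3 + m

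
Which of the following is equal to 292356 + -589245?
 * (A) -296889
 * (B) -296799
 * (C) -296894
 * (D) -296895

292356 + -589245 = -296889
A) -296889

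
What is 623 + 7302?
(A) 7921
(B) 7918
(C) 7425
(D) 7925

623 + 7302 = 7925
D) 7925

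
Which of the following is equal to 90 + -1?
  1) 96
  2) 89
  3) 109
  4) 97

90 + -1 = 89
2) 89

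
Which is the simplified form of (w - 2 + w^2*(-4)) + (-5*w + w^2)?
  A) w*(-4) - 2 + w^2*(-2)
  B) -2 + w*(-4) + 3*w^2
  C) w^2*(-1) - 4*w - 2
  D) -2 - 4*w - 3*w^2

Adding the polynomials and combining like terms:
(w - 2 + w^2*(-4)) + (-5*w + w^2)
= -2 - 4*w - 3*w^2
D) -2 - 4*w - 3*w^2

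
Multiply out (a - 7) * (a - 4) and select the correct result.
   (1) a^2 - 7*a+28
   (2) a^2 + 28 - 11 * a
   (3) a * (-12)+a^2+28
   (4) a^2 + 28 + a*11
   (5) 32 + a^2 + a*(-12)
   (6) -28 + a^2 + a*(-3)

Expanding (a - 7) * (a - 4):
= a^2 + 28 - 11 * a
2) a^2 + 28 - 11 * a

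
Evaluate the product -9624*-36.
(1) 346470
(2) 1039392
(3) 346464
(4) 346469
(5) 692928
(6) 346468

-9624 * -36 = 346464
3) 346464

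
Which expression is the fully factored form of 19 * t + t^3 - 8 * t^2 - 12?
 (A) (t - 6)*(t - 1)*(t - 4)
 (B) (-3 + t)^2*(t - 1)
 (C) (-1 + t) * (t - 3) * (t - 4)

We need to factor 19 * t + t^3 - 8 * t^2 - 12.
The factored form is (-1 + t) * (t - 3) * (t - 4).
C) (-1 + t) * (t - 3) * (t - 4)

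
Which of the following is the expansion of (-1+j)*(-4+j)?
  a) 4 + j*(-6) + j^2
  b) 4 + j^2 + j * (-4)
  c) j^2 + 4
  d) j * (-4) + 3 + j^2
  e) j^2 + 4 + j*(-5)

Expanding (-1+j)*(-4+j):
= j^2 + 4 + j*(-5)
e) j^2 + 4 + j*(-5)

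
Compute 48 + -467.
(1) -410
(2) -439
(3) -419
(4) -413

48 + -467 = -419
3) -419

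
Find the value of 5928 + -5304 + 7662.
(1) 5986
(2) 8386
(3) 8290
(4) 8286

First: 5928 + -5304 = 624
Then: 624 + 7662 = 8286
4) 8286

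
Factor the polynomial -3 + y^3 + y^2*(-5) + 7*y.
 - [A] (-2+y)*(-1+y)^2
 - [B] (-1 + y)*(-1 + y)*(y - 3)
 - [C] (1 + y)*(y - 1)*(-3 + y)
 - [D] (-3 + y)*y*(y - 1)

We need to factor -3 + y^3 + y^2*(-5) + 7*y.
The factored form is (-1 + y)*(-1 + y)*(y - 3).
B) (-1 + y)*(-1 + y)*(y - 3)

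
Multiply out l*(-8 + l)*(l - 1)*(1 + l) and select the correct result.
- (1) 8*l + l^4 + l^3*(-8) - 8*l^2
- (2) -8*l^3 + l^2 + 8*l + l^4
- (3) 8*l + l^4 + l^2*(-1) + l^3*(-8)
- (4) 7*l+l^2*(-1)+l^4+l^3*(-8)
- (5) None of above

Expanding l*(-8 + l)*(l - 1)*(1 + l):
= 8*l + l^4 + l^2*(-1) + l^3*(-8)
3) 8*l + l^4 + l^2*(-1) + l^3*(-8)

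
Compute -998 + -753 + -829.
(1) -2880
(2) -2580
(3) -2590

First: -998 + -753 = -1751
Then: -1751 + -829 = -2580
2) -2580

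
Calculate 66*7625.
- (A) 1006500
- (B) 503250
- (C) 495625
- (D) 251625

66 * 7625 = 503250
B) 503250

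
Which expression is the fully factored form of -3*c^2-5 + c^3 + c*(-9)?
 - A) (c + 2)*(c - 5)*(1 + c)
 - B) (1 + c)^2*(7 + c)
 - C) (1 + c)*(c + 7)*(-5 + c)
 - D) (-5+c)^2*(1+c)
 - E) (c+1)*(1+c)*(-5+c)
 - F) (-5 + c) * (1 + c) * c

We need to factor -3*c^2-5 + c^3 + c*(-9).
The factored form is (c+1)*(1+c)*(-5+c).
E) (c+1)*(1+c)*(-5+c)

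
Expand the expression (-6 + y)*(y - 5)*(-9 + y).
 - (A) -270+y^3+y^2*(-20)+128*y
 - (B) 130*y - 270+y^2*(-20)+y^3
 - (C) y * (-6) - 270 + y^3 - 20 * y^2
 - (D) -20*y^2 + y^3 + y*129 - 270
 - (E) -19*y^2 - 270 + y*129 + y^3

Expanding (-6 + y)*(y - 5)*(-9 + y):
= -20*y^2 + y^3 + y*129 - 270
D) -20*y^2 + y^3 + y*129 - 270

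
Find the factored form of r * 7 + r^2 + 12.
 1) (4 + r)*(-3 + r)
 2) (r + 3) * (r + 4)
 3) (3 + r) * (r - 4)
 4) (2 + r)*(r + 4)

We need to factor r * 7 + r^2 + 12.
The factored form is (r + 3) * (r + 4).
2) (r + 3) * (r + 4)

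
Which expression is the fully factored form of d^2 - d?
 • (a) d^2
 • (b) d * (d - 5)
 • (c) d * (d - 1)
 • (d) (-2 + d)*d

We need to factor d^2 - d.
The factored form is d * (d - 1).
c) d * (d - 1)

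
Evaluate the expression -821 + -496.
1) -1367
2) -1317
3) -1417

-821 + -496 = -1317
2) -1317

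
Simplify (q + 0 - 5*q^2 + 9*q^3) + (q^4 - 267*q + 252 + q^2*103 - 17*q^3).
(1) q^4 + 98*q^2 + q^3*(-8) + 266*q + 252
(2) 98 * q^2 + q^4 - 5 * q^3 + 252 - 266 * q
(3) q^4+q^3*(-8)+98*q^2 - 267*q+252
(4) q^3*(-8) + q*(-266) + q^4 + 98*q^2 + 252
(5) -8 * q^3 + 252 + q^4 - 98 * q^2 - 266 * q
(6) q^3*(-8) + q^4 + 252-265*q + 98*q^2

Adding the polynomials and combining like terms:
(q + 0 - 5*q^2 + 9*q^3) + (q^4 - 267*q + 252 + q^2*103 - 17*q^3)
= q^3*(-8) + q*(-266) + q^4 + 98*q^2 + 252
4) q^3*(-8) + q*(-266) + q^4 + 98*q^2 + 252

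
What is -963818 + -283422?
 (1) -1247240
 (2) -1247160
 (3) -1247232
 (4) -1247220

-963818 + -283422 = -1247240
1) -1247240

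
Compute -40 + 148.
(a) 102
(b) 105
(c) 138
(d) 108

-40 + 148 = 108
d) 108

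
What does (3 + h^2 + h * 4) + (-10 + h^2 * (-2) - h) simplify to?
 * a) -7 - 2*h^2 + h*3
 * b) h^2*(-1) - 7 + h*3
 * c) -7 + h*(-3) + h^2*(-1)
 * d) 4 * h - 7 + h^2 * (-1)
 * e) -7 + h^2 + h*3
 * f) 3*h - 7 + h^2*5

Adding the polynomials and combining like terms:
(3 + h^2 + h*4) + (-10 + h^2*(-2) - h)
= h^2*(-1) - 7 + h*3
b) h^2*(-1) - 7 + h*3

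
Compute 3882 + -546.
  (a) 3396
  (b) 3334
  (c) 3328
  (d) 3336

3882 + -546 = 3336
d) 3336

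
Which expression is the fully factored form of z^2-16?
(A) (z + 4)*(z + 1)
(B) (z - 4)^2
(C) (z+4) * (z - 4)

We need to factor z^2-16.
The factored form is (z+4) * (z - 4).
C) (z+4) * (z - 4)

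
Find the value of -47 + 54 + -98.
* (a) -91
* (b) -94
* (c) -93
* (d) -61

First: -47 + 54 = 7
Then: 7 + -98 = -91
a) -91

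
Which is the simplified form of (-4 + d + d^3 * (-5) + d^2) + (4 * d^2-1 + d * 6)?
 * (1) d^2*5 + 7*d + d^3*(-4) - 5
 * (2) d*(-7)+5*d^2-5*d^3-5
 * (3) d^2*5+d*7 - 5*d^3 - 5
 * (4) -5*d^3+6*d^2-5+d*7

Adding the polynomials and combining like terms:
(-4 + d + d^3*(-5) + d^2) + (4*d^2 - 1 + d*6)
= d^2*5+d*7 - 5*d^3 - 5
3) d^2*5+d*7 - 5*d^3 - 5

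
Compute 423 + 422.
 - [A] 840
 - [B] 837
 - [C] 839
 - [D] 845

423 + 422 = 845
D) 845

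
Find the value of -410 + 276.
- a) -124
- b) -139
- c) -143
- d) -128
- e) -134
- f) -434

-410 + 276 = -134
e) -134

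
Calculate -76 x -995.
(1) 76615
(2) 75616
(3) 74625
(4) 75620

-76 * -995 = 75620
4) 75620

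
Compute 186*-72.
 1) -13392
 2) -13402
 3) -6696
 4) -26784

186 * -72 = -13392
1) -13392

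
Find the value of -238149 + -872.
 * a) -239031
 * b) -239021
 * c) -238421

-238149 + -872 = -239021
b) -239021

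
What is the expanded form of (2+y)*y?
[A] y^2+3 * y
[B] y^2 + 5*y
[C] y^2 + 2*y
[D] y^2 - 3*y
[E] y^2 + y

Expanding (2+y)*y:
= y^2 + 2*y
C) y^2 + 2*y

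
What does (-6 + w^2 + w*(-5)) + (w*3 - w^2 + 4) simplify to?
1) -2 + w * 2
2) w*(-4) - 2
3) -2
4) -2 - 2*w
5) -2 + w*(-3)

Adding the polynomials and combining like terms:
(-6 + w^2 + w*(-5)) + (w*3 - w^2 + 4)
= -2 - 2*w
4) -2 - 2*w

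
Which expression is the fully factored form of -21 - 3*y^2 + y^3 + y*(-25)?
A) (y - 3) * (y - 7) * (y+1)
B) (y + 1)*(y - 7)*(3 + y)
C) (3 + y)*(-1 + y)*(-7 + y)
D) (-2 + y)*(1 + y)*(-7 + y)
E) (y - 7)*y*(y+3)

We need to factor -21 - 3*y^2 + y^3 + y*(-25).
The factored form is (y + 1)*(y - 7)*(3 + y).
B) (y + 1)*(y - 7)*(3 + y)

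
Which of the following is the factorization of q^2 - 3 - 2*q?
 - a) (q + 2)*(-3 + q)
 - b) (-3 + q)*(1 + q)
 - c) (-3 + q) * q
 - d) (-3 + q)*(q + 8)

We need to factor q^2 - 3 - 2*q.
The factored form is (-3 + q)*(1 + q).
b) (-3 + q)*(1 + q)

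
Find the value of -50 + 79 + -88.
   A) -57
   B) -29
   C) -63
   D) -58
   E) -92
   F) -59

First: -50 + 79 = 29
Then: 29 + -88 = -59
F) -59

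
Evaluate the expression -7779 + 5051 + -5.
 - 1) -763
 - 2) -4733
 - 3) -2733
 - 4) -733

First: -7779 + 5051 = -2728
Then: -2728 + -5 = -2733
3) -2733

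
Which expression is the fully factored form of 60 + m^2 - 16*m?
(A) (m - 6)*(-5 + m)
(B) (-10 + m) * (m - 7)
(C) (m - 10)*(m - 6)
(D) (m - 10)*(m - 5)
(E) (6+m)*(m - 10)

We need to factor 60 + m^2 - 16*m.
The factored form is (m - 10)*(m - 6).
C) (m - 10)*(m - 6)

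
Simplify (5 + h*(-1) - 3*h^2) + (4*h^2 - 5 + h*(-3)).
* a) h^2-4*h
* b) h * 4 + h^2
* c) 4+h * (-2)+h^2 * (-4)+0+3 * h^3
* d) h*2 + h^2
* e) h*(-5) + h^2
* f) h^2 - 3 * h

Adding the polynomials and combining like terms:
(5 + h*(-1) - 3*h^2) + (4*h^2 - 5 + h*(-3))
= h^2-4*h
a) h^2-4*h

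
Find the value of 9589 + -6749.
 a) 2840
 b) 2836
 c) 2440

9589 + -6749 = 2840
a) 2840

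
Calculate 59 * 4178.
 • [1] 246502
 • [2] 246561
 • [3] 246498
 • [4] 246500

59 * 4178 = 246502
1) 246502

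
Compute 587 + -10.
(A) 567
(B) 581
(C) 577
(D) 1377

587 + -10 = 577
C) 577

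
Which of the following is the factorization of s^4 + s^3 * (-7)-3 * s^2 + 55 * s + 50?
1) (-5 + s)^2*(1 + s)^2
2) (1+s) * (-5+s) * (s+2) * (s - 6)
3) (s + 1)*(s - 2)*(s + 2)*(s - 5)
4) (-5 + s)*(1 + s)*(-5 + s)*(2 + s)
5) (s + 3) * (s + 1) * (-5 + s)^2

We need to factor s^4 + s^3 * (-7)-3 * s^2 + 55 * s + 50.
The factored form is (-5 + s)*(1 + s)*(-5 + s)*(2 + s).
4) (-5 + s)*(1 + s)*(-5 + s)*(2 + s)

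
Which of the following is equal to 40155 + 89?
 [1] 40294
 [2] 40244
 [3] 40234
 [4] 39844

40155 + 89 = 40244
2) 40244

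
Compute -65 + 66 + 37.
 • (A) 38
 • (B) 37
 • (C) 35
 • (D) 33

First: -65 + 66 = 1
Then: 1 + 37 = 38
A) 38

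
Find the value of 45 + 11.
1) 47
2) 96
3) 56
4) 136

45 + 11 = 56
3) 56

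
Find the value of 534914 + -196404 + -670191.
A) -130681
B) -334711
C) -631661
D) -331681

First: 534914 + -196404 = 338510
Then: 338510 + -670191 = -331681
D) -331681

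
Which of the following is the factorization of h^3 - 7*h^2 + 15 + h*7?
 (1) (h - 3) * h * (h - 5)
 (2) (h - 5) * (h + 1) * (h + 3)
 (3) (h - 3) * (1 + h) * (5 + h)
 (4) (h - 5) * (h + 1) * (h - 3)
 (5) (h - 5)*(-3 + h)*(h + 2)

We need to factor h^3 - 7*h^2 + 15 + h*7.
The factored form is (h - 5) * (h + 1) * (h - 3).
4) (h - 5) * (h + 1) * (h - 3)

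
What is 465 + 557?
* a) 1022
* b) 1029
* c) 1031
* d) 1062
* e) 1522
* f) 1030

465 + 557 = 1022
a) 1022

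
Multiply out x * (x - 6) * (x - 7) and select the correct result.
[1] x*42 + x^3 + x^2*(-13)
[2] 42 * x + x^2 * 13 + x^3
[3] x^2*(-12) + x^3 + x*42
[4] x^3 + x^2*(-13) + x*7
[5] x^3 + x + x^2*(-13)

Expanding x * (x - 6) * (x - 7):
= x*42 + x^3 + x^2*(-13)
1) x*42 + x^3 + x^2*(-13)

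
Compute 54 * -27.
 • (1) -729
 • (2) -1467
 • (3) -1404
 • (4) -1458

54 * -27 = -1458
4) -1458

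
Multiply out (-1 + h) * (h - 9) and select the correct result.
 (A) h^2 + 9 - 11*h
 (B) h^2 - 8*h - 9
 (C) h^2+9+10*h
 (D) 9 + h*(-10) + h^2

Expanding (-1 + h) * (h - 9):
= 9 + h*(-10) + h^2
D) 9 + h*(-10) + h^2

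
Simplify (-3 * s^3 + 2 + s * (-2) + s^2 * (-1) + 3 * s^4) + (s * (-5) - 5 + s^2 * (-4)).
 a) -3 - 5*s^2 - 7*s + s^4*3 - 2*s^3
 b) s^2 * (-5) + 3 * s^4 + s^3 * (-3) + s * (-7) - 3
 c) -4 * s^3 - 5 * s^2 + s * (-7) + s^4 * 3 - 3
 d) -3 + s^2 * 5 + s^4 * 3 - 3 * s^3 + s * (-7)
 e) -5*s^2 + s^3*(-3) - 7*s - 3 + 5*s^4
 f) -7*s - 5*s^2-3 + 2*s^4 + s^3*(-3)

Adding the polynomials and combining like terms:
(-3*s^3 + 2 + s*(-2) + s^2*(-1) + 3*s^4) + (s*(-5) - 5 + s^2*(-4))
= s^2 * (-5) + 3 * s^4 + s^3 * (-3) + s * (-7) - 3
b) s^2 * (-5) + 3 * s^4 + s^3 * (-3) + s * (-7) - 3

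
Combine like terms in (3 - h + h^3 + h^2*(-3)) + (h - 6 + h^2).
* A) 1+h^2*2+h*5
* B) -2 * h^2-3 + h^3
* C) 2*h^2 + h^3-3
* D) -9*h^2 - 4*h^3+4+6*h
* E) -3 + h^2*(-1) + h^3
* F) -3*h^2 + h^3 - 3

Adding the polynomials and combining like terms:
(3 - h + h^3 + h^2*(-3)) + (h - 6 + h^2)
= -2 * h^2-3 + h^3
B) -2 * h^2-3 + h^3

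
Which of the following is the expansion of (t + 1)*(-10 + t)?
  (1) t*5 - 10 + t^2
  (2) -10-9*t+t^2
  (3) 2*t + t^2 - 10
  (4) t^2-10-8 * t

Expanding (t + 1)*(-10 + t):
= -10-9*t+t^2
2) -10-9*t+t^2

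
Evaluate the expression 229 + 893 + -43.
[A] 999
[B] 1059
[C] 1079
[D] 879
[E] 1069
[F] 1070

First: 229 + 893 = 1122
Then: 1122 + -43 = 1079
C) 1079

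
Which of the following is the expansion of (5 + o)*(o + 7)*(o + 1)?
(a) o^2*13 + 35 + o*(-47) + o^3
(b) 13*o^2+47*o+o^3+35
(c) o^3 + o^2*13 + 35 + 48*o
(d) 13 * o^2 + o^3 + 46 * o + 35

Expanding (5 + o)*(o + 7)*(o + 1):
= 13*o^2+47*o+o^3+35
b) 13*o^2+47*o+o^3+35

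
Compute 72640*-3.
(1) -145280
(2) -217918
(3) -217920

72640 * -3 = -217920
3) -217920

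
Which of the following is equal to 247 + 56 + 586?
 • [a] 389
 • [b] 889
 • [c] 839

First: 247 + 56 = 303
Then: 303 + 586 = 889
b) 889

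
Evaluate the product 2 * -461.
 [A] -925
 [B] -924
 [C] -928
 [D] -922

2 * -461 = -922
D) -922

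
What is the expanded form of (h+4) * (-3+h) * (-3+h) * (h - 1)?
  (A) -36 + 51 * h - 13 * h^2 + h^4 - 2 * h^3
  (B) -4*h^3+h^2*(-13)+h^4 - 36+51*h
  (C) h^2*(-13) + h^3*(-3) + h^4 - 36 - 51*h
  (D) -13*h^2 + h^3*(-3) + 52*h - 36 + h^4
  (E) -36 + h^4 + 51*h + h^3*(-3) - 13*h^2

Expanding (h+4) * (-3+h) * (-3+h) * (h - 1):
= -36 + h^4 + 51*h + h^3*(-3) - 13*h^2
E) -36 + h^4 + 51*h + h^3*(-3) - 13*h^2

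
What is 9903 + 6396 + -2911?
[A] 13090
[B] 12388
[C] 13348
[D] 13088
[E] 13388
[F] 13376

First: 9903 + 6396 = 16299
Then: 16299 + -2911 = 13388
E) 13388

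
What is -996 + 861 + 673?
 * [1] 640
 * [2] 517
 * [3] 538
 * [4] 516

First: -996 + 861 = -135
Then: -135 + 673 = 538
3) 538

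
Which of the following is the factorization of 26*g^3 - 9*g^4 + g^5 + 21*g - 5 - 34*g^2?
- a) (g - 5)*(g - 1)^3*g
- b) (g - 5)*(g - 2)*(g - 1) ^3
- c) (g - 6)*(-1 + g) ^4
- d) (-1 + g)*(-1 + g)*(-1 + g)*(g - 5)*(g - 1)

We need to factor 26*g^3 - 9*g^4 + g^5 + 21*g - 5 - 34*g^2.
The factored form is (-1 + g)*(-1 + g)*(-1 + g)*(g - 5)*(g - 1).
d) (-1 + g)*(-1 + g)*(-1 + g)*(g - 5)*(g - 1)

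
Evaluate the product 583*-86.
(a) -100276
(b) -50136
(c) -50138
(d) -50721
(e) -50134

583 * -86 = -50138
c) -50138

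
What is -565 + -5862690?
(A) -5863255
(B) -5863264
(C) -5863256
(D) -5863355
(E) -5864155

-565 + -5862690 = -5863255
A) -5863255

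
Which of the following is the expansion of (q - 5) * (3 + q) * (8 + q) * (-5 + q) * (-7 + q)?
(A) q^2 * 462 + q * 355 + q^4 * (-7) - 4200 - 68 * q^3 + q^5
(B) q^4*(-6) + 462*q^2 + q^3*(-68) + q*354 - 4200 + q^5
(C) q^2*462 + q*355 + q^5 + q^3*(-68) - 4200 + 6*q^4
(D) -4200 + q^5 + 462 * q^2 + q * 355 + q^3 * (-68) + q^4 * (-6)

Expanding (q - 5) * (3 + q) * (8 + q) * (-5 + q) * (-7 + q):
= -4200 + q^5 + 462 * q^2 + q * 355 + q^3 * (-68) + q^4 * (-6)
D) -4200 + q^5 + 462 * q^2 + q * 355 + q^3 * (-68) + q^4 * (-6)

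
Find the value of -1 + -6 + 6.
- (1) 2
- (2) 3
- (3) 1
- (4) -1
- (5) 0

First: -1 + -6 = -7
Then: -7 + 6 = -1
4) -1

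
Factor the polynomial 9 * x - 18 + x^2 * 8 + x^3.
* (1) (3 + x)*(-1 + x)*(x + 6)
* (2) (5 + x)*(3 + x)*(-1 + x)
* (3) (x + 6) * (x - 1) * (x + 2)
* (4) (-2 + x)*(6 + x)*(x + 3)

We need to factor 9 * x - 18 + x^2 * 8 + x^3.
The factored form is (3 + x)*(-1 + x)*(x + 6).
1) (3 + x)*(-1 + x)*(x + 6)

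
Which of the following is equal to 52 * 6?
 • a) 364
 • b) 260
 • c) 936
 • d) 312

52 * 6 = 312
d) 312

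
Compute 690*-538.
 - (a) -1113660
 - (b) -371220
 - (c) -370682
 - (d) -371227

690 * -538 = -371220
b) -371220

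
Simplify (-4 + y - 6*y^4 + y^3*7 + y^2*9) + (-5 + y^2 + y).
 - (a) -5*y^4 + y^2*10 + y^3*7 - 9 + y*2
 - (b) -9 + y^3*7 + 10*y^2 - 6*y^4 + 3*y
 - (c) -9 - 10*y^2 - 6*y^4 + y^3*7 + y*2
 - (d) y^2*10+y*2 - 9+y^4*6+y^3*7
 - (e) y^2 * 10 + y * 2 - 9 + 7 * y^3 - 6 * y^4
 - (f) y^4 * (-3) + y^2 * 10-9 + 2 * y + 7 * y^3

Adding the polynomials and combining like terms:
(-4 + y - 6*y^4 + y^3*7 + y^2*9) + (-5 + y^2 + y)
= y^2 * 10 + y * 2 - 9 + 7 * y^3 - 6 * y^4
e) y^2 * 10 + y * 2 - 9 + 7 * y^3 - 6 * y^4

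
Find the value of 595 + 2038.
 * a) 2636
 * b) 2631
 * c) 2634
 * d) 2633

595 + 2038 = 2633
d) 2633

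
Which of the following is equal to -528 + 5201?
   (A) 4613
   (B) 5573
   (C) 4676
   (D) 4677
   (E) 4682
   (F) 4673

-528 + 5201 = 4673
F) 4673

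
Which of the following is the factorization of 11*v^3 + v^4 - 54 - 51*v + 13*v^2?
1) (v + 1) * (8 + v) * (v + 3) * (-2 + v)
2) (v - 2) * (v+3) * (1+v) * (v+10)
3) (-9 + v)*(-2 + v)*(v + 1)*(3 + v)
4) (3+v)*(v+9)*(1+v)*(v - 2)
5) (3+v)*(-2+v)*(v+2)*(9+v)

We need to factor 11*v^3 + v^4 - 54 - 51*v + 13*v^2.
The factored form is (3+v)*(v+9)*(1+v)*(v - 2).
4) (3+v)*(v+9)*(1+v)*(v - 2)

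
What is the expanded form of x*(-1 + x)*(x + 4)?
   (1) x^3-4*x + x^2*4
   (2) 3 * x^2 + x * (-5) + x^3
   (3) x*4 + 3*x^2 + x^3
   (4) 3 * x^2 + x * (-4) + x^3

Expanding x*(-1 + x)*(x + 4):
= 3 * x^2 + x * (-4) + x^3
4) 3 * x^2 + x * (-4) + x^3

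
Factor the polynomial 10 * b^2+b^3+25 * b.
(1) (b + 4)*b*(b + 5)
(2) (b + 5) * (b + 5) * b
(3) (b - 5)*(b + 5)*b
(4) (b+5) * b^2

We need to factor 10 * b^2+b^3+25 * b.
The factored form is (b + 5) * (b + 5) * b.
2) (b + 5) * (b + 5) * b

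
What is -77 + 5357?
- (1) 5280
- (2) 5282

-77 + 5357 = 5280
1) 5280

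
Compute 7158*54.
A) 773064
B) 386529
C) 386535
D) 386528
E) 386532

7158 * 54 = 386532
E) 386532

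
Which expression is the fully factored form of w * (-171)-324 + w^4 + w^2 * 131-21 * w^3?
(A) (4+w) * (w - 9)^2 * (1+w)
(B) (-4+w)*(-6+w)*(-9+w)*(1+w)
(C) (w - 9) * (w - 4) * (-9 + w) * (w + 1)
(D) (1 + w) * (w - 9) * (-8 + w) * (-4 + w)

We need to factor w * (-171)-324 + w^4 + w^2 * 131-21 * w^3.
The factored form is (w - 9) * (w - 4) * (-9 + w) * (w + 1).
C) (w - 9) * (w - 4) * (-9 + w) * (w + 1)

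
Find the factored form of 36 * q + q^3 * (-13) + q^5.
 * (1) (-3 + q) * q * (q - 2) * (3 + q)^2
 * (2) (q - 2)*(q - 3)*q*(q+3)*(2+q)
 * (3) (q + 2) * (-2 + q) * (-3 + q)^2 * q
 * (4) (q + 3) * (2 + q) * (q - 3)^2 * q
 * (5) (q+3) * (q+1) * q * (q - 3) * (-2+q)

We need to factor 36 * q + q^3 * (-13) + q^5.
The factored form is (q - 2)*(q - 3)*q*(q+3)*(2+q).
2) (q - 2)*(q - 3)*q*(q+3)*(2+q)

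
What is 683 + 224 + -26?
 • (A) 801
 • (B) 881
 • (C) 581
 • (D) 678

First: 683 + 224 = 907
Then: 907 + -26 = 881
B) 881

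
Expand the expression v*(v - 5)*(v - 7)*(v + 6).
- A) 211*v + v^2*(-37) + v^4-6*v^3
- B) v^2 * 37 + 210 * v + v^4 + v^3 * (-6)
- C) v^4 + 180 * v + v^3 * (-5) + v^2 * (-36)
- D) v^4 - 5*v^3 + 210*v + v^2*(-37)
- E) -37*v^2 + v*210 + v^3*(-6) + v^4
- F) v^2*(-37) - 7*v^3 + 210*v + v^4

Expanding v*(v - 5)*(v - 7)*(v + 6):
= -37*v^2 + v*210 + v^3*(-6) + v^4
E) -37*v^2 + v*210 + v^3*(-6) + v^4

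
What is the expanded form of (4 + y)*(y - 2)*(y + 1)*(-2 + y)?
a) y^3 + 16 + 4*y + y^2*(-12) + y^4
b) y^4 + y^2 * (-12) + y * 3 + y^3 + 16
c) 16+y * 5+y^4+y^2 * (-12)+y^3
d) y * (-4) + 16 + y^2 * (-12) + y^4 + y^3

Expanding (4 + y)*(y - 2)*(y + 1)*(-2 + y):
= y^3 + 16 + 4*y + y^2*(-12) + y^4
a) y^3 + 16 + 4*y + y^2*(-12) + y^4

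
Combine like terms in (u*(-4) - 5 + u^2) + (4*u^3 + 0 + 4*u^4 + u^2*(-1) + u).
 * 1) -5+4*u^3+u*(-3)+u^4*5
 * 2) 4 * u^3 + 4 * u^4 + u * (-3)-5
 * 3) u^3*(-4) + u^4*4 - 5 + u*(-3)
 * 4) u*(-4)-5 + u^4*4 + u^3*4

Adding the polynomials and combining like terms:
(u*(-4) - 5 + u^2) + (4*u^3 + 0 + 4*u^4 + u^2*(-1) + u)
= 4 * u^3 + 4 * u^4 + u * (-3)-5
2) 4 * u^3 + 4 * u^4 + u * (-3)-5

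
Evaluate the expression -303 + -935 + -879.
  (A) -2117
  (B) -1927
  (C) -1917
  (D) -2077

First: -303 + -935 = -1238
Then: -1238 + -879 = -2117
A) -2117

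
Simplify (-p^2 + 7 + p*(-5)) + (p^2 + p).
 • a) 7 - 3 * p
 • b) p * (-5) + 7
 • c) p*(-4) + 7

Adding the polynomials and combining like terms:
(-p^2 + 7 + p*(-5)) + (p^2 + p)
= p*(-4) + 7
c) p*(-4) + 7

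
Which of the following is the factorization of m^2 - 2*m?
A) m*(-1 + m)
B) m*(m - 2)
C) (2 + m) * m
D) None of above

We need to factor m^2 - 2*m.
The factored form is m*(m - 2).
B) m*(m - 2)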